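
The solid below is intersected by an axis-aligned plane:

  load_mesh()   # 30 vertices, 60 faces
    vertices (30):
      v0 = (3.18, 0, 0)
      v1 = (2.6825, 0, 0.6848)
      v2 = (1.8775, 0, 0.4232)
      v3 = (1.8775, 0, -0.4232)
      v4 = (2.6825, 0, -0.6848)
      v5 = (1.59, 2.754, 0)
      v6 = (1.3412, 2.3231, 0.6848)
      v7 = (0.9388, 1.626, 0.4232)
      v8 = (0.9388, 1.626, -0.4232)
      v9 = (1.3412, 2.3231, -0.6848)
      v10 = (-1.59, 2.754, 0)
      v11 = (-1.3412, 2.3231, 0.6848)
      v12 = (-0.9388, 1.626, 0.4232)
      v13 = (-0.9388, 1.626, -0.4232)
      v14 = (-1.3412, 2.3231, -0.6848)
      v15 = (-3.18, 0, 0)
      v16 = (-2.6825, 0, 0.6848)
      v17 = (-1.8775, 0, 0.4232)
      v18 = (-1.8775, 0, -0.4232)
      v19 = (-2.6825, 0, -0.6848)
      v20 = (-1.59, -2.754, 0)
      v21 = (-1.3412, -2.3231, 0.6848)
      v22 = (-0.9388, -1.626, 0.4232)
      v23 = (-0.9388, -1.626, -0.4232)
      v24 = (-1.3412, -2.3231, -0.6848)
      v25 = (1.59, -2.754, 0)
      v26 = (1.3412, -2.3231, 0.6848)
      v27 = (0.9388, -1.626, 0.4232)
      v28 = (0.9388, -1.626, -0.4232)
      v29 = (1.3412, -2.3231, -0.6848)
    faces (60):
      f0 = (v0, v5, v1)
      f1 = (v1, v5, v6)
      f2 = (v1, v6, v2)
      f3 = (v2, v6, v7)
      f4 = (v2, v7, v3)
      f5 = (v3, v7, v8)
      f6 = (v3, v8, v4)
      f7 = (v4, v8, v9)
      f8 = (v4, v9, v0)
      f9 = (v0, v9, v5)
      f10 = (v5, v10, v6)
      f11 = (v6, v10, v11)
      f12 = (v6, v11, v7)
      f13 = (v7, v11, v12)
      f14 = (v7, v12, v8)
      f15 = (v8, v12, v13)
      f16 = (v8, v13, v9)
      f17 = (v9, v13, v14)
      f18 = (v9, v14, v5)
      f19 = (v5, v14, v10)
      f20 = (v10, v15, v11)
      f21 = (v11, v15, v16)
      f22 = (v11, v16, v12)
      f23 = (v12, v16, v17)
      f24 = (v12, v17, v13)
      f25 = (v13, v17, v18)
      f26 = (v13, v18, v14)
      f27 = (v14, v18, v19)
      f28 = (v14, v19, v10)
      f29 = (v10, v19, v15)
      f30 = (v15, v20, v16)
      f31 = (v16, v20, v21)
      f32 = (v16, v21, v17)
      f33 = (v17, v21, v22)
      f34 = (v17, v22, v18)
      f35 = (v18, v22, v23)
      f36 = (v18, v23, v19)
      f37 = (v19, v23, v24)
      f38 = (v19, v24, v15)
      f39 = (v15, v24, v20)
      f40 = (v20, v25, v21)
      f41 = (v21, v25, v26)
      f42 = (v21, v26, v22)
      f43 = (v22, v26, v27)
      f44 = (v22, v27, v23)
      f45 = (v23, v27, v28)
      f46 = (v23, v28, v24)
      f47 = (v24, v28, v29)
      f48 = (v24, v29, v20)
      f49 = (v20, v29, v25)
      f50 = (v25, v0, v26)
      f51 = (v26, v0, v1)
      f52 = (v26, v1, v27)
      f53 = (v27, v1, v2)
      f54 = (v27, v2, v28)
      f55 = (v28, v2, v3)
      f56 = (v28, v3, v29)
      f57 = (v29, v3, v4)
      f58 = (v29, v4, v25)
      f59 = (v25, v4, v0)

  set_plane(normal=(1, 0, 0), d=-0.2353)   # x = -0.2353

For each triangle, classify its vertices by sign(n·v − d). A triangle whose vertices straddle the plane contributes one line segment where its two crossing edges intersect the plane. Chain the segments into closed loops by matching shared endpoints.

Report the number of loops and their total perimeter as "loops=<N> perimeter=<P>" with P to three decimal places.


Straddling triangles (20 of 60):
  (v5,v10,v6) [+-+] → (-0.2353, 2.754, 0)–(-0.2353, 2.55485, 0.316491)  len=0.3739
  (v6,v10,v11) [+--] → (-0.2353, 2.55485, 0.316491)–(-0.2353, 2.3231, 0.6848)  len=0.4352
  (v6,v11,v7) [+-+] → (-0.2353, 2.3231, 0.6848)–(-0.2353, 1.98498, 0.557913)  len=0.3611
  (v7,v11,v12) [+--] → (-0.2353, 1.98498, 0.557913)–(-0.2353, 1.626, 0.4232)  len=0.3834
  (v7,v12,v8) [+-+] → (-0.2353, 1.626, 0.4232)–(-0.2353, 1.626, 0.10607)  len=0.3171
  (v8,v12,v13) [+--] → (-0.2353, 1.626, 0.10607)–(-0.2353, 1.626, -0.4232)  len=0.5293
  (v8,v13,v9) [+-+] → (-0.2353, 1.626, -0.4232)–(-0.2353, 1.84109, -0.503917)  len=0.2297
  (v9,v13,v14) [+--] → (-0.2353, 1.84109, -0.503917)–(-0.2353, 2.3231, -0.6848)  len=0.5148
  (v9,v14,v5) [+-+] → (-0.2353, 2.3231, -0.6848)–(-0.2353, 2.48567, -0.426435)  len=0.3053
  (v5,v14,v10) [+--] → (-0.2353, 2.48567, -0.426435)–(-0.2353, 2.754, 0)  len=0.5038
  (v20,v25,v21) [-+-] → (-0.2353, -2.754, 0)–(-0.2353, -2.48567, 0.426435)  len=0.5038
  (v21,v25,v26) [-++] → (-0.2353, -2.48567, 0.426435)–(-0.2353, -2.3231, 0.6848)  len=0.3053
  (v21,v26,v22) [-+-] → (-0.2353, -2.3231, 0.6848)–(-0.2353, -1.84109, 0.503917)  len=0.5148
  (v22,v26,v27) [-++] → (-0.2353, -1.84109, 0.503917)–(-0.2353, -1.626, 0.4232)  len=0.2297
  (v22,v27,v23) [-+-] → (-0.2353, -1.626, 0.4232)–(-0.2353, -1.626, -0.10607)  len=0.5293
  (v23,v27,v28) [-++] → (-0.2353, -1.626, -0.10607)–(-0.2353, -1.626, -0.4232)  len=0.3171
  (v23,v28,v24) [-+-] → (-0.2353, -1.626, -0.4232)–(-0.2353, -1.98498, -0.557913)  len=0.3834
  (v24,v28,v29) [-++] → (-0.2353, -1.98498, -0.557913)–(-0.2353, -2.3231, -0.6848)  len=0.3611
  (v24,v29,v20) [-+-] → (-0.2353, -2.3231, -0.6848)–(-0.2353, -2.55485, -0.316491)  len=0.4352
  (v20,v29,v25) [-++] → (-0.2353, -2.55485, -0.316491)–(-0.2353, -2.754, 0)  len=0.3739

Chained into 2 loop(s):
  loop 1: 10 segments, perimeter = 3.9537
  loop 2: 10 segments, perimeter = 3.9537
Total perimeter = 7.907

loops=2 perimeter=7.907


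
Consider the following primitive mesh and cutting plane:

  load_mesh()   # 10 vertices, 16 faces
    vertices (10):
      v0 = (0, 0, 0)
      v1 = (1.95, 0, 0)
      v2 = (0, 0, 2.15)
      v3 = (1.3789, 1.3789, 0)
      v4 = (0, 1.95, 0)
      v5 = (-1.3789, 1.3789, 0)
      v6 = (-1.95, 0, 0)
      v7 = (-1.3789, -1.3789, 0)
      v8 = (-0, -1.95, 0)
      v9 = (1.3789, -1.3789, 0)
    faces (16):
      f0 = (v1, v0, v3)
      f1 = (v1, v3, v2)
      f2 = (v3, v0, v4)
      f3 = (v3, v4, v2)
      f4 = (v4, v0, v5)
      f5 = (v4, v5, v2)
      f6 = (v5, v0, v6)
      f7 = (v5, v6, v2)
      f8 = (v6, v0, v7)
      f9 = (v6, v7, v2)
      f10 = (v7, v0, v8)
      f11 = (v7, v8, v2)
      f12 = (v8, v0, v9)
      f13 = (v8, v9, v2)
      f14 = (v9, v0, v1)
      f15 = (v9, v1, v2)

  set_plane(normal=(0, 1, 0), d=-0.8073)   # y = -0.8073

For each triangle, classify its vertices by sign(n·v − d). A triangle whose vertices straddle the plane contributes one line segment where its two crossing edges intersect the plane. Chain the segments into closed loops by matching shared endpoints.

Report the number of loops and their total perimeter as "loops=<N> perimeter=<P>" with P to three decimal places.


loops=1 perimeter=7.413

Straddling triangles (8 of 16):
  (v6,v0,v7) [++-] → (-0.8073, -0.8073, 0)–(-1.61564, -0.8073, 0)  len=0.8083
  (v6,v7,v2) [+-+] → (-1.61564, -0.8073, 0)–(-0.8073, -0.8073, 0.891247)  len=1.2032
  (v7,v0,v8) [-+-] → (-0.8073, -0.8073, 0)–(0, -0.8073, 0)  len=0.8073
  (v7,v8,v2) [--+] → (0, -0.8073, 1.2599)–(-0.8073, -0.8073, 0.891247)  len=0.8875
  (v8,v0,v9) [-+-] → (0, -0.8073, 0)–(0.8073, -0.8073, 0)  len=0.8073
  (v8,v9,v2) [--+] → (0.8073, -0.8073, 0.891247)–(0, -0.8073, 1.2599)  len=0.8875
  (v9,v0,v1) [-++] → (0.8073, -0.8073, 0)–(1.61564, -0.8073, 0)  len=0.8083
  (v9,v1,v2) [-++] → (1.61564, -0.8073, 0)–(0.8073, -0.8073, 0.891247)  len=1.2032

Chained into 1 loop(s):
  loop 1: 8 segments, perimeter = 7.4127
Total perimeter = 7.413


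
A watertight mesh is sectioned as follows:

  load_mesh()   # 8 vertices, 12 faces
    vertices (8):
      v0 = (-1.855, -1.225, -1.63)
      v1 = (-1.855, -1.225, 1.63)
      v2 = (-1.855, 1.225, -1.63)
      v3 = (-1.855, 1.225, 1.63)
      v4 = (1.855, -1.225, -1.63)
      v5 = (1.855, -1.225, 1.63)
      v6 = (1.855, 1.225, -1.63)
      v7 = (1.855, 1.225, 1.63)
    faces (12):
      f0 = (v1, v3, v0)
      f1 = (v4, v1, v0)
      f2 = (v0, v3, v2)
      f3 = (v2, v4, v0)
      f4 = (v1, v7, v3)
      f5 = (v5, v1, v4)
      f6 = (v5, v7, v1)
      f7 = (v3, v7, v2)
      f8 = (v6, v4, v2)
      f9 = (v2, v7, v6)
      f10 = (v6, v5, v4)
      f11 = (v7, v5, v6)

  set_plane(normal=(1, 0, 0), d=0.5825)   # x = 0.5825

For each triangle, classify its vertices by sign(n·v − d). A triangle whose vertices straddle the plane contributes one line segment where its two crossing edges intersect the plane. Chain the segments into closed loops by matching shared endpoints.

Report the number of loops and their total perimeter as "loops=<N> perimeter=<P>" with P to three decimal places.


Straddling triangles (8 of 12):
  (v4,v1,v0) [+--] → (0.5825, -1.225, -0.511846)–(0.5825, -1.225, -1.63)  len=1.1182
  (v2,v4,v0) [-+-] → (0.5825, -0.38467, -1.63)–(0.5825, -1.225, -1.63)  len=0.8403
  (v1,v7,v3) [-+-] → (0.5825, 0.38467, 1.63)–(0.5825, 1.225, 1.63)  len=0.8403
  (v5,v1,v4) [+-+] → (0.5825, -1.225, 1.63)–(0.5825, -1.225, -0.511846)  len=2.1418
  (v5,v7,v1) [++-] → (0.5825, 0.38467, 1.63)–(0.5825, -1.225, 1.63)  len=1.6097
  (v3,v7,v2) [-+-] → (0.5825, 1.225, 1.63)–(0.5825, 1.225, 0.511846)  len=1.1182
  (v6,v4,v2) [++-] → (0.5825, -0.38467, -1.63)–(0.5825, 1.225, -1.63)  len=1.6097
  (v2,v7,v6) [-++] → (0.5825, 1.225, 0.511846)–(0.5825, 1.225, -1.63)  len=2.1418

Chained into 1 loop(s):
  loop 1: 8 segments, perimeter = 11.4200
Total perimeter = 11.420

loops=1 perimeter=11.420


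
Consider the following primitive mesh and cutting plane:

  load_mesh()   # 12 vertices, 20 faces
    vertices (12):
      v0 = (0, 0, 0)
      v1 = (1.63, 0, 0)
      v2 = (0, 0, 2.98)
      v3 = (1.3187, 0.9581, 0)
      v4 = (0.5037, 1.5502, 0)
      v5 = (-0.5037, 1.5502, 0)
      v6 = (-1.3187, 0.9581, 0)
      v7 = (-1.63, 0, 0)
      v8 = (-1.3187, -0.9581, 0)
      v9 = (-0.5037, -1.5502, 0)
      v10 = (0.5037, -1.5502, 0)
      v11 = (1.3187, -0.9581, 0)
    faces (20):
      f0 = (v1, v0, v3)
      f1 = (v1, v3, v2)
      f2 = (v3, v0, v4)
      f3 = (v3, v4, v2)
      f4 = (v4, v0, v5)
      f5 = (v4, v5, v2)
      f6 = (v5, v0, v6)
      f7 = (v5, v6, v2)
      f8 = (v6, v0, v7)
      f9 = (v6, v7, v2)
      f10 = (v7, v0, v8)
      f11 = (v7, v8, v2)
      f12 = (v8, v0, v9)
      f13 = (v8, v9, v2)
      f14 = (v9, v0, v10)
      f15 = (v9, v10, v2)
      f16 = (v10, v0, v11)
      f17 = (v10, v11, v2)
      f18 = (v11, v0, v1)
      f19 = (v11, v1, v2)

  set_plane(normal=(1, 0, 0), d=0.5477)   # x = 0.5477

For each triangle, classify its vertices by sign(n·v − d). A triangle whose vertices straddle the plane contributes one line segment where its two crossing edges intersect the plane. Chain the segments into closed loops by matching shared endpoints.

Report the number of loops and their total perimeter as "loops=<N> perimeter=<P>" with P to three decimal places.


Straddling triangles (8 of 20):
  (v1,v0,v3) [+-+] → (0.5477, 0, 0)–(0.5477, 0.397931, 0)  len=0.3979
  (v1,v3,v2) [++-] → (0.5477, 0.397931, 1.74231)–(0.5477, 0, 1.97868)  len=0.4628
  (v3,v0,v4) [+--] → (0.5477, 0.397931, 0)–(0.5477, 1.51823, 0)  len=1.1203
  (v3,v4,v2) [+--] → (0.5477, 1.51823, 0)–(0.5477, 0.397931, 1.74231)  len=2.0714
  (v10,v0,v11) [--+] → (0.5477, -0.397931, 0)–(0.5477, -1.51823, 0)  len=1.1203
  (v10,v11,v2) [-+-] → (0.5477, -1.51823, 0)–(0.5477, -0.397931, 1.74231)  len=2.0714
  (v11,v0,v1) [+-+] → (0.5477, -0.397931, 0)–(0.5477, 0, 0)  len=0.3979
  (v11,v1,v2) [++-] → (0.5477, 0, 1.97868)–(0.5477, -0.397931, 1.74231)  len=0.4628

Chained into 1 loop(s):
  loop 1: 8 segments, perimeter = 8.1050
Total perimeter = 8.105

loops=1 perimeter=8.105


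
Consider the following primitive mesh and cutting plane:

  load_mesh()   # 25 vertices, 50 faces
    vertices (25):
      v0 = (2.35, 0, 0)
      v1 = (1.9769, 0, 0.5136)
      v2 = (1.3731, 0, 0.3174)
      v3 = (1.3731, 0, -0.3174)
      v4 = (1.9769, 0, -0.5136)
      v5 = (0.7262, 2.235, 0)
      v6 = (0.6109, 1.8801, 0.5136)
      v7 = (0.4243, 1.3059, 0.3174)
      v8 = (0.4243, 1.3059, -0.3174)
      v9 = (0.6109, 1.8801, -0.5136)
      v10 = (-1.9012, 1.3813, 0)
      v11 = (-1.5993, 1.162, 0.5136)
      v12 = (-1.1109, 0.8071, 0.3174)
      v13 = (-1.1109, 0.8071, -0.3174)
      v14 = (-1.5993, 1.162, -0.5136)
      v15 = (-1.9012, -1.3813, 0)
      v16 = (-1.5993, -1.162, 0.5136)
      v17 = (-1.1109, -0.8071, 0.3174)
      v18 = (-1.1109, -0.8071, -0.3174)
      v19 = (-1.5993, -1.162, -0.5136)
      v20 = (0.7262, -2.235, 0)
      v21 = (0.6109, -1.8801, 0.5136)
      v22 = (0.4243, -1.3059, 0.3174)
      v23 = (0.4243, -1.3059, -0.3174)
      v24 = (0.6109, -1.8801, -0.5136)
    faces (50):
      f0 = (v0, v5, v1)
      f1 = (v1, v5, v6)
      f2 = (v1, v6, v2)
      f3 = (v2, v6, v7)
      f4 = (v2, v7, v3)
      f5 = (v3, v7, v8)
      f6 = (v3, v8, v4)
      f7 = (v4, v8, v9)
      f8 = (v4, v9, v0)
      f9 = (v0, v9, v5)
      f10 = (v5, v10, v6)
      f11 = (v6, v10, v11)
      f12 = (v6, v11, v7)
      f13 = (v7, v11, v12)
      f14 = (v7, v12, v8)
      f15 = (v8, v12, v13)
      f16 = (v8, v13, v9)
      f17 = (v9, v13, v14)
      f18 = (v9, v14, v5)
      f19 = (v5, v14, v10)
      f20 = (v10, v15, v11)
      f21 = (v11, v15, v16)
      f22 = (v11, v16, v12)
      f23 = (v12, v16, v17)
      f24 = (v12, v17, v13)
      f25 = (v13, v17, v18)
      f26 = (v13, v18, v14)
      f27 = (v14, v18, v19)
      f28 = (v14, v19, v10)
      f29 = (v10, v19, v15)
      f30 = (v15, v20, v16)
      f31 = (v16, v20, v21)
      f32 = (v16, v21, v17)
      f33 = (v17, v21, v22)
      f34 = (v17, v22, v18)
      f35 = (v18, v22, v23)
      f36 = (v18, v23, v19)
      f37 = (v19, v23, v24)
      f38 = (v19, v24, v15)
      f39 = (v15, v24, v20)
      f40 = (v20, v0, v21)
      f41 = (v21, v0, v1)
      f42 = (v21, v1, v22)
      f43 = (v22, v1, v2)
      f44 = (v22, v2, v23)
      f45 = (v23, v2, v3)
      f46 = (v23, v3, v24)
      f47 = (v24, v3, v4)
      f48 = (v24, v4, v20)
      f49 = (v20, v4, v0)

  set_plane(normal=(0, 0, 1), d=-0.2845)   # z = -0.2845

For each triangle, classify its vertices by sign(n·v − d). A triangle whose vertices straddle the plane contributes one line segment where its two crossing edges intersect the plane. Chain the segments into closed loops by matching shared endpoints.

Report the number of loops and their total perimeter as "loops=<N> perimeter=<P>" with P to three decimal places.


loops=2 perimeter=20.669

Straddling triangles (20 of 50):
  (v2,v7,v3) [++-] → (1.32393, 0.0676813, -0.2845)–(1.3731, 0, -0.2845)  len=0.0837
  (v3,v7,v8) [-+-] → (1.32393, 0.0676813, -0.2845)–(0.4243, 1.3059, -0.2845)  len=1.5305
  (v4,v9,v0) [--+] → (1.38666, 1.04145, -0.2845)–(2.14333, 0, -0.2845)  len=1.2873
  (v0,v9,v5) [+-+] → (1.38666, 1.04145, -0.2845)–(0.662332, 2.03841, -0.2845)  len=1.2323
  (v7,v12,v8) [++-] → (0.344735, 1.28005, -0.2845)–(0.4243, 1.3059, -0.2845)  len=0.0837
  (v8,v12,v13) [-+-] → (0.344735, 1.28005, -0.2845)–(-1.1109, 0.8071, -0.2845)  len=1.5305
  (v9,v14,v5) [--+] → (-0.561971, 1.64063, -0.2845)–(0.662332, 2.03841, -0.2845)  len=1.2873
  (v5,v14,v10) [+-+] → (-0.561971, 1.64063, -0.2845)–(-1.73397, 1.25982, -0.2845)  len=1.2323
  (v12,v17,v13) [++-] → (-1.1109, 0.72344, -0.2845)–(-1.1109, 0.8071, -0.2845)  len=0.0837
  (v13,v17,v18) [-+-] → (-1.1109, 0.72344, -0.2845)–(-1.1109, -0.8071, -0.2845)  len=1.5305
  (v14,v19,v10) [--+] → (-1.73397, -0.0275179, -0.2845)–(-1.73397, 1.25982, -0.2845)  len=1.2873
  (v10,v19,v15) [+-+] → (-1.73397, -0.0275179, -0.2845)–(-1.73397, -1.25982, -0.2845)  len=1.2323
  (v17,v22,v18) [++-] → (-1.03133, -0.832951, -0.2845)–(-1.1109, -0.8071, -0.2845)  len=0.0837
  (v18,v22,v23) [-+-] → (-1.03133, -0.832951, -0.2845)–(0.4243, -1.3059, -0.2845)  len=1.5305
  (v19,v24,v15) [--+] → (-0.509665, -1.6576, -0.2845)–(-1.73397, -1.25982, -0.2845)  len=1.2873
  (v15,v24,v20) [+-+] → (-0.509665, -1.6576, -0.2845)–(0.662332, -2.03841, -0.2845)  len=1.2323
  (v22,v2,v23) [++-] → (0.473474, -1.23822, -0.2845)–(0.4243, -1.3059, -0.2845)  len=0.0837
  (v23,v2,v3) [-+-] → (0.473474, -1.23822, -0.2845)–(1.3731, 0, -0.2845)  len=1.5305
  (v24,v4,v20) [--+] → (1.419, -0.99696, -0.2845)–(0.662332, -2.03841, -0.2845)  len=1.2873
  (v20,v4,v0) [+-+] → (1.419, -0.99696, -0.2845)–(2.14333, 0, -0.2845)  len=1.2323

Chained into 2 loop(s):
  loop 1: 10 segments, perimeter = 8.0710
  loop 2: 10 segments, perimeter = 12.5981
Total perimeter = 20.669


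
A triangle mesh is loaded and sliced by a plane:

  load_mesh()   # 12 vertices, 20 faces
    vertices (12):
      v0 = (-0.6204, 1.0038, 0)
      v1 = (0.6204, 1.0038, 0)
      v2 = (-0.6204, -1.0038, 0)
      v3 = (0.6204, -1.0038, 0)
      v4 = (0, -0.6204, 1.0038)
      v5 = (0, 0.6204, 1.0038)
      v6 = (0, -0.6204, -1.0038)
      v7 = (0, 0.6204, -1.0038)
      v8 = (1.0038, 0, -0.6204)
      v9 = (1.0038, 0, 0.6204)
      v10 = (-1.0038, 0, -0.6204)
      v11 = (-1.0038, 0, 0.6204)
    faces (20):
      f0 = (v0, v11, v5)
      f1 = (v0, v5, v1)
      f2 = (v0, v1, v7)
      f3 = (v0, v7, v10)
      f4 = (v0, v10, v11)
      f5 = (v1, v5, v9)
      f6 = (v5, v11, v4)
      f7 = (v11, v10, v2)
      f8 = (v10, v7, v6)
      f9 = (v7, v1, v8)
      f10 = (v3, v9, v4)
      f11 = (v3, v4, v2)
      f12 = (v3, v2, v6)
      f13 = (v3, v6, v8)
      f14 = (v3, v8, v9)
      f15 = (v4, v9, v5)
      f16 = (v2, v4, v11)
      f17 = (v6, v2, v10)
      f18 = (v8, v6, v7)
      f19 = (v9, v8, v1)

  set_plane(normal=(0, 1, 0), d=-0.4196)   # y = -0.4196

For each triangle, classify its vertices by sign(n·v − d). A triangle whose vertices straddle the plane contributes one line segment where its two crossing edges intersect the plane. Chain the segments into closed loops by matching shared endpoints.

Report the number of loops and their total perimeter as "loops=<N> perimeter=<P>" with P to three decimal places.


Straddling triangles (10 of 20):
  (v5,v11,v4) [++-] → (-0.324892, -0.4196, 0.879708)–(0, -0.4196, 1.0038)  len=0.3478
  (v11,v10,v2) [++-] → (-0.843534, -0.4196, -0.361066)–(-0.843534, -0.4196, 0.361066)  len=0.7221
  (v10,v7,v6) [++-] → (0, -0.4196, -1.0038)–(-0.324892, -0.4196, -0.879708)  len=0.3478
  (v3,v9,v4) [-+-] → (0.843534, -0.4196, 0.361066)–(0.324892, -0.4196, 0.879708)  len=0.7335
  (v3,v6,v8) [--+] → (0.324892, -0.4196, -0.879708)–(0.843534, -0.4196, -0.361066)  len=0.7335
  (v3,v8,v9) [-++] → (0.843534, -0.4196, -0.361066)–(0.843534, -0.4196, 0.361066)  len=0.7221
  (v4,v9,v5) [-++] → (0.324892, -0.4196, 0.879708)–(0, -0.4196, 1.0038)  len=0.3478
  (v2,v4,v11) [--+] → (-0.324892, -0.4196, 0.879708)–(-0.843534, -0.4196, 0.361066)  len=0.7335
  (v6,v2,v10) [--+] → (-0.843534, -0.4196, -0.361066)–(-0.324892, -0.4196, -0.879708)  len=0.7335
  (v8,v6,v7) [+-+] → (0.324892, -0.4196, -0.879708)–(0, -0.4196, -1.0038)  len=0.3478

Chained into 1 loop(s):
  loop 1: 10 segments, perimeter = 5.7693
Total perimeter = 5.769

loops=1 perimeter=5.769


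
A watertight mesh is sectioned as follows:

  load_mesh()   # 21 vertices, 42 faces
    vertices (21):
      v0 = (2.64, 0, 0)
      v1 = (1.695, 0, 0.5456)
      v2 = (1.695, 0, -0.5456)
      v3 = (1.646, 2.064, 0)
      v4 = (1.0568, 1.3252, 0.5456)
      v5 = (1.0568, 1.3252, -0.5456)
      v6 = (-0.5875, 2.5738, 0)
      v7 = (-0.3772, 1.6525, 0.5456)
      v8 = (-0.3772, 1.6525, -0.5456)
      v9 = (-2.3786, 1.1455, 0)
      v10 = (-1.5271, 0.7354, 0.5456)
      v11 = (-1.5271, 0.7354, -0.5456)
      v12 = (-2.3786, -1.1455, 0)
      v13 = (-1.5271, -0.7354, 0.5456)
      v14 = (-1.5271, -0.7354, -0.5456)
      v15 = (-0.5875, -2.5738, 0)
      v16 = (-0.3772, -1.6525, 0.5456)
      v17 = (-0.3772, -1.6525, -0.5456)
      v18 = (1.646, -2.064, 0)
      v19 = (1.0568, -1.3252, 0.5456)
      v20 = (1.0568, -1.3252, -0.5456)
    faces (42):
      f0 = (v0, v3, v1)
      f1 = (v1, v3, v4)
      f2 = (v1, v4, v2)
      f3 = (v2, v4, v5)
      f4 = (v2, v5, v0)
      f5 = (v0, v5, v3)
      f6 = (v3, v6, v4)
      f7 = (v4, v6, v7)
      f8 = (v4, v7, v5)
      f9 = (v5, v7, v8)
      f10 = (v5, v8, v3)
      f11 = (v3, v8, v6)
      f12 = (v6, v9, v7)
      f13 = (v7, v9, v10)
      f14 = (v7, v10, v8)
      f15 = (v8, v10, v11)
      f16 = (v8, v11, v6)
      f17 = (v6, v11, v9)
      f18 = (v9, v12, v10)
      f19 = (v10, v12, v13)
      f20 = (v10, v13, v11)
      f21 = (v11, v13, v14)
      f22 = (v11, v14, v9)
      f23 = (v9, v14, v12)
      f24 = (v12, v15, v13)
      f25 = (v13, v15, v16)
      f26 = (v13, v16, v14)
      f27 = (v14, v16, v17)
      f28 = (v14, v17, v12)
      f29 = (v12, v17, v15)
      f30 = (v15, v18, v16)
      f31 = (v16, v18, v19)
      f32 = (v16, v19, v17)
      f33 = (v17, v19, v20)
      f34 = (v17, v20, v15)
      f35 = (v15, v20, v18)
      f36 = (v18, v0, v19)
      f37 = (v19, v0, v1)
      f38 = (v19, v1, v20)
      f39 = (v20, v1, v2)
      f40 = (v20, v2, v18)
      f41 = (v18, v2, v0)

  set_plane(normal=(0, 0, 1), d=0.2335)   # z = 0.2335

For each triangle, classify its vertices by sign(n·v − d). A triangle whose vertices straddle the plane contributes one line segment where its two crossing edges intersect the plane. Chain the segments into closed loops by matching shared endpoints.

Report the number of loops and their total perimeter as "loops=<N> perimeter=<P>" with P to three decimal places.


loops=2 perimeter=23.876

Straddling triangles (28 of 42):
  (v0,v3,v1) [--+] → (1.66697, 1.18067, 0.2335)–(2.23557, 0, 0.2335)  len=1.3105
  (v1,v3,v4) [+-+] → (1.66697, 1.18067, 0.2335)–(1.39384, 1.74782, 0.2335)  len=0.6295
  (v1,v4,v2) [++-] → (1.23934, 0.946172, 0.2335)–(1.695, 0, 0.2335)  len=1.0502
  (v2,v4,v5) [-+-] → (1.23934, 0.946172, 0.2335)–(1.0568, 1.3252, 0.2335)  len=0.4207
  (v3,v6,v4) [--+] → (0.11621, 2.03944, 0.2335)–(1.39384, 1.74782, 0.2335)  len=1.3105
  (v4,v6,v7) [+-+] → (0.11621, 2.03944, 0.2335)–(-0.497498, 2.17951, 0.2335)  len=0.6295
  (v4,v7,v5) [++-] → (0.0329461, 1.55889, 0.2335)–(1.0568, 1.3252, 0.2335)  len=1.0502
  (v5,v7,v8) [-+-] → (0.0329461, 1.55889, 0.2335)–(-0.3772, 1.6525, 0.2335)  len=0.4207
  (v6,v9,v7) [--+] → (-1.52206, 1.36248, 0.2335)–(-0.497498, 2.17951, 0.2335)  len=1.3104
  (v7,v9,v10) [+-+] → (-1.52206, 1.36248, 0.2335)–(-2.01418, 0.96999, 0.2335)  len=0.6295
  (v7,v10,v8) [++-] → (-1.19821, 0.997705, 0.2335)–(-0.3772, 1.6525, 0.2335)  len=1.0502
  (v8,v10,v11) [-+-] → (-1.19821, 0.997705, 0.2335)–(-1.5271, 0.7354, 0.2335)  len=0.4207
  (v9,v12,v10) [--+] → (-2.01418, -0.340533, 0.2335)–(-2.01418, 0.96999, 0.2335)  len=1.3105
  (v10,v12,v13) [+-+] → (-2.01418, -0.340533, 0.2335)–(-2.01418, -0.96999, 0.2335)  len=0.6295
  (v10,v13,v11) [++-] → (-1.5271, -0.314729, 0.2335)–(-1.5271, 0.7354, 0.2335)  len=1.0501
  (v11,v13,v14) [-+-] → (-1.5271, -0.314729, 0.2335)–(-1.5271, -0.7354, 0.2335)  len=0.4207
  (v12,v15,v13) [--+] → (-0.98962, -1.78702, 0.2335)–(-2.01418, -0.96999, 0.2335)  len=1.3104
  (v13,v15,v16) [+-+] → (-0.98962, -1.78702, 0.2335)–(-0.497498, -2.17951, 0.2335)  len=0.6295
  (v13,v16,v14) [++-] → (-0.706089, -1.3902, 0.2335)–(-1.5271, -0.7354, 0.2335)  len=1.0502
  (v14,v16,v17) [-+-] → (-0.706089, -1.3902, 0.2335)–(-0.3772, -1.6525, 0.2335)  len=0.4207
  (v15,v18,v16) [--+] → (0.780133, -1.88789, 0.2335)–(-0.497498, -2.17951, 0.2335)  len=1.3105
  (v16,v18,v19) [+-+] → (0.780133, -1.88789, 0.2335)–(1.39384, -1.74782, 0.2335)  len=0.6295
  (v16,v19,v17) [++-] → (0.646654, -1.41881, 0.2335)–(-0.3772, -1.6525, 0.2335)  len=1.0502
  (v17,v19,v20) [-+-] → (0.646654, -1.41881, 0.2335)–(1.0568, -1.3252, 0.2335)  len=0.4207
  (v18,v0,v19) [--+] → (1.96244, -0.567145, 0.2335)–(1.39384, -1.74782, 0.2335)  len=1.3105
  (v19,v0,v1) [+-+] → (1.96244, -0.567145, 0.2335)–(2.23557, 0, 0.2335)  len=0.6295
  (v19,v1,v20) [++-] → (1.51246, -0.379028, 0.2335)–(1.0568, -1.3252, 0.2335)  len=1.0502
  (v20,v1,v2) [-+-] → (1.51246, -0.379028, 0.2335)–(1.695, 0, 0.2335)  len=0.4207

Chained into 2 loop(s):
  loop 1: 14 segments, perimeter = 13.5797
  loop 2: 14 segments, perimeter = 10.2960
Total perimeter = 23.876


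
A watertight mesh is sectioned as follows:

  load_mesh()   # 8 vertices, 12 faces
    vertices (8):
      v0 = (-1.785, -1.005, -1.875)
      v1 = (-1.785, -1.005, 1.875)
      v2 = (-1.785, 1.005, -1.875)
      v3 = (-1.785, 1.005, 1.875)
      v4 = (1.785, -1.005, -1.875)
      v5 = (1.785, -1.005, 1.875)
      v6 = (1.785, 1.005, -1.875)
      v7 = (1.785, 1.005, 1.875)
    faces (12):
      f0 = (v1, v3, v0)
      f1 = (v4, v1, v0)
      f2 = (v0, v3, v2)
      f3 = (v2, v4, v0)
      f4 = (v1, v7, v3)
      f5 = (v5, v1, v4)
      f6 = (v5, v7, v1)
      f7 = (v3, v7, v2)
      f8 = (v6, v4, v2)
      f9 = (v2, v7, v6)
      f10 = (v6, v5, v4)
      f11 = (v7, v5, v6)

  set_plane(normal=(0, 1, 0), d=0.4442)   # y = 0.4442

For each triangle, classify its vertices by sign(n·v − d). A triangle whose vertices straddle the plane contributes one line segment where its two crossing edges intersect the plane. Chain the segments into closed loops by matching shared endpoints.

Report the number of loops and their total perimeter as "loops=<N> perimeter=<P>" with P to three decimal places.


Straddling triangles (8 of 12):
  (v1,v3,v0) [-+-] → (-1.785, 0.4442, 1.875)–(-1.785, 0.4442, 0.828731)  len=1.0463
  (v0,v3,v2) [-++] → (-1.785, 0.4442, 0.828731)–(-1.785, 0.4442, -1.875)  len=2.7037
  (v2,v4,v0) [+--] → (-0.788952, 0.4442, -1.875)–(-1.785, 0.4442, -1.875)  len=0.9960
  (v1,v7,v3) [-++] → (0.788952, 0.4442, 1.875)–(-1.785, 0.4442, 1.875)  len=2.5740
  (v5,v7,v1) [-+-] → (1.785, 0.4442, 1.875)–(0.788952, 0.4442, 1.875)  len=0.9960
  (v6,v4,v2) [+-+] → (1.785, 0.4442, -1.875)–(-0.788952, 0.4442, -1.875)  len=2.5740
  (v6,v5,v4) [+--] → (1.785, 0.4442, -0.828731)–(1.785, 0.4442, -1.875)  len=1.0463
  (v7,v5,v6) [+-+] → (1.785, 0.4442, 1.875)–(1.785, 0.4442, -0.828731)  len=2.7037

Chained into 1 loop(s):
  loop 1: 8 segments, perimeter = 14.6400
Total perimeter = 14.640

loops=1 perimeter=14.640


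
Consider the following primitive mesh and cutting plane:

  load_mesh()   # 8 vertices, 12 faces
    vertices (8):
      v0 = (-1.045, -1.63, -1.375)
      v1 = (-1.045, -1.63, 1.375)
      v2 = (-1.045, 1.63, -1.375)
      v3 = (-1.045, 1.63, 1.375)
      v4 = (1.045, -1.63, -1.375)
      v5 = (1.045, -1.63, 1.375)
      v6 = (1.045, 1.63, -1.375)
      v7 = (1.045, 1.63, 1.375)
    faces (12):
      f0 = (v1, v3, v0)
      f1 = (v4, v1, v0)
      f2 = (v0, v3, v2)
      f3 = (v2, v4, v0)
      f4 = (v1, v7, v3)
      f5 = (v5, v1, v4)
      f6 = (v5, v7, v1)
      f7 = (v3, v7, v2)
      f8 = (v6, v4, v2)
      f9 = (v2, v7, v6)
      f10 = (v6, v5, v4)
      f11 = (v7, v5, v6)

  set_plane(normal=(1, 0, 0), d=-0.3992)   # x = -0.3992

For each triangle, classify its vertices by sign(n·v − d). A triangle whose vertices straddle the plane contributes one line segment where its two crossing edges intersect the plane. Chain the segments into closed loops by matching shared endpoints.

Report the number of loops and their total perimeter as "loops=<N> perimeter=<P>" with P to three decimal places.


Straddling triangles (8 of 12):
  (v4,v1,v0) [+--] → (-0.3992, -1.63, 0.525263)–(-0.3992, -1.63, -1.375)  len=1.9003
  (v2,v4,v0) [-+-] → (-0.3992, 0.622676, -1.375)–(-0.3992, -1.63, -1.375)  len=2.2527
  (v1,v7,v3) [-+-] → (-0.3992, -0.622676, 1.375)–(-0.3992, 1.63, 1.375)  len=2.2527
  (v5,v1,v4) [+-+] → (-0.3992, -1.63, 1.375)–(-0.3992, -1.63, 0.525263)  len=0.8497
  (v5,v7,v1) [++-] → (-0.3992, -0.622676, 1.375)–(-0.3992, -1.63, 1.375)  len=1.0073
  (v3,v7,v2) [-+-] → (-0.3992, 1.63, 1.375)–(-0.3992, 1.63, -0.525263)  len=1.9003
  (v6,v4,v2) [++-] → (-0.3992, 0.622676, -1.375)–(-0.3992, 1.63, -1.375)  len=1.0073
  (v2,v7,v6) [-++] → (-0.3992, 1.63, -0.525263)–(-0.3992, 1.63, -1.375)  len=0.8497

Chained into 1 loop(s):
  loop 1: 8 segments, perimeter = 12.0200
Total perimeter = 12.020

loops=1 perimeter=12.020


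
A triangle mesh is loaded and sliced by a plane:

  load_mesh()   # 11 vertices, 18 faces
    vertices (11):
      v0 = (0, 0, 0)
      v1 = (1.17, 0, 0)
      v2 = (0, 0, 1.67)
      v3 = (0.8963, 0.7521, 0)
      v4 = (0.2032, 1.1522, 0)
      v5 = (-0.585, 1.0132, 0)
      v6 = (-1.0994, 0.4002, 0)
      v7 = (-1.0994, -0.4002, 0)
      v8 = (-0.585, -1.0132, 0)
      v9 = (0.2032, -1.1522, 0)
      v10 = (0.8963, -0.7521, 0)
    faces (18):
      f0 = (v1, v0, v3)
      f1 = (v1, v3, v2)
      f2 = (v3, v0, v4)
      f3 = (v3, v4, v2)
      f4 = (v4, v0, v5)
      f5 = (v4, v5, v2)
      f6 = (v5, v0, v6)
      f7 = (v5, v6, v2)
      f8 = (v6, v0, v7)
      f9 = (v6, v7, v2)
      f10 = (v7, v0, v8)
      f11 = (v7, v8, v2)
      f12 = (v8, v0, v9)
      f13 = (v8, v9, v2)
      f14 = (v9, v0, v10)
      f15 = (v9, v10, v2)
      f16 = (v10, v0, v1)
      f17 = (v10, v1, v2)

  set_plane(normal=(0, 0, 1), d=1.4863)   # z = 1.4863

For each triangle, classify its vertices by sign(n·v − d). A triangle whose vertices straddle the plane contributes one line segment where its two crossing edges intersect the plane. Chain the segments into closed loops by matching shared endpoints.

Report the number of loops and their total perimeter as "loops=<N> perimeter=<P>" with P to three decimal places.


loops=1 perimeter=0.792

Straddling triangles (9 of 18):
  (v1,v3,v2) [--+] → (0.098593, 0.082731, 1.4863)–(0.1287, 0, 1.4863)  len=0.0880
  (v3,v4,v2) [--+] → (0.022352, 0.126742, 1.4863)–(0.098593, 0.082731, 1.4863)  len=0.0880
  (v4,v5,v2) [--+] → (-0.06435, 0.111452, 1.4863)–(0.022352, 0.126742, 1.4863)  len=0.0880
  (v5,v6,v2) [--+] → (-0.120934, 0.044022, 1.4863)–(-0.06435, 0.111452, 1.4863)  len=0.0880
  (v6,v7,v2) [--+] → (-0.120934, -0.044022, 1.4863)–(-0.120934, 0.044022, 1.4863)  len=0.0880
  (v7,v8,v2) [--+] → (-0.06435, -0.111452, 1.4863)–(-0.120934, -0.044022, 1.4863)  len=0.0880
  (v8,v9,v2) [--+] → (0.022352, -0.126742, 1.4863)–(-0.06435, -0.111452, 1.4863)  len=0.0880
  (v9,v10,v2) [--+] → (0.098593, -0.082731, 1.4863)–(0.022352, -0.126742, 1.4863)  len=0.0880
  (v10,v1,v2) [--+] → (0.1287, 0, 1.4863)–(0.098593, -0.082731, 1.4863)  len=0.0880

Chained into 1 loop(s):
  loop 1: 9 segments, perimeter = 0.7923
Total perimeter = 0.792


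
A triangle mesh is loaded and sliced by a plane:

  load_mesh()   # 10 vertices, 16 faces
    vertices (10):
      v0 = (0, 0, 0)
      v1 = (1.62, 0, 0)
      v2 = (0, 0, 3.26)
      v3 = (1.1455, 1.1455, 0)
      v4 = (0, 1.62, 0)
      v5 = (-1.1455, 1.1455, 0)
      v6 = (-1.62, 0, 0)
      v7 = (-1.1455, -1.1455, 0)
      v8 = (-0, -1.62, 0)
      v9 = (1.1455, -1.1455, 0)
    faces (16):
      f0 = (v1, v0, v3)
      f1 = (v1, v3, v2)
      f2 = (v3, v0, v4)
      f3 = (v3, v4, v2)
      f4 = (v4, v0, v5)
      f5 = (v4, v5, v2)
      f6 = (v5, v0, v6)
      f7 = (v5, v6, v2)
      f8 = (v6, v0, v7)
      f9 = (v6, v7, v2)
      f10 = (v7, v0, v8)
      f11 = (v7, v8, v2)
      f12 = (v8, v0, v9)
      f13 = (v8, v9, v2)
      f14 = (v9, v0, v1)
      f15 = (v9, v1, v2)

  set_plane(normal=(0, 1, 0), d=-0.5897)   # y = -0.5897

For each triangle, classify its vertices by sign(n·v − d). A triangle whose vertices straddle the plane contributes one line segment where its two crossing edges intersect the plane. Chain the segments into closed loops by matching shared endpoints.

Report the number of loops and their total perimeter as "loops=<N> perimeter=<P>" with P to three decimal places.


Straddling triangles (8 of 16):
  (v6,v0,v7) [++-] → (-0.5897, -0.5897, 0)–(-1.37573, -0.5897, 0)  len=0.7860
  (v6,v7,v2) [+-+] → (-1.37573, -0.5897, 0)–(-0.5897, -0.5897, 1.58176)  len=1.7663
  (v7,v0,v8) [-+-] → (-0.5897, -0.5897, 0)–(0, -0.5897, 0)  len=0.5897
  (v7,v8,v2) [--+] → (0, -0.5897, 2.07332)–(-0.5897, -0.5897, 1.58176)  len=0.7677
  (v8,v0,v9) [-+-] → (0, -0.5897, 0)–(0.5897, -0.5897, 0)  len=0.5897
  (v8,v9,v2) [--+] → (0.5897, -0.5897, 1.58176)–(0, -0.5897, 2.07332)  len=0.7677
  (v9,v0,v1) [-++] → (0.5897, -0.5897, 0)–(1.37573, -0.5897, 0)  len=0.7860
  (v9,v1,v2) [-++] → (1.37573, -0.5897, 0)–(0.5897, -0.5897, 1.58176)  len=1.7663

Chained into 1 loop(s):
  loop 1: 8 segments, perimeter = 7.8195
Total perimeter = 7.819

loops=1 perimeter=7.819


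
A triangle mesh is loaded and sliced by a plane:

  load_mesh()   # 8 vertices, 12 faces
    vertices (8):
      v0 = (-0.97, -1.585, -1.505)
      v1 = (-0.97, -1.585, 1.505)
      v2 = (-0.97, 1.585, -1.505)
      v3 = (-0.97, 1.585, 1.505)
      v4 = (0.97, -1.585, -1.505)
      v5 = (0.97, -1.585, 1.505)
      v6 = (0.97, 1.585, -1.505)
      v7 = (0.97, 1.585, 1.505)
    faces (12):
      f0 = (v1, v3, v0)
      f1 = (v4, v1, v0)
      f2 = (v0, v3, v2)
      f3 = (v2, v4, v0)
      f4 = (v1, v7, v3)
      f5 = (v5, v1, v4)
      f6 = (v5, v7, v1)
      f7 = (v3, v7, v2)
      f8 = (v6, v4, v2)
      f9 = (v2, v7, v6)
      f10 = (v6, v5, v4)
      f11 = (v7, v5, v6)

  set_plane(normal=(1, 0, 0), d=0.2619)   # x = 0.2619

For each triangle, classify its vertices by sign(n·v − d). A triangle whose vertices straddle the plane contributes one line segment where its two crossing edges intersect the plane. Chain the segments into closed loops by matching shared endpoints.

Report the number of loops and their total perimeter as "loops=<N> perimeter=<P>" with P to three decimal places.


Straddling triangles (8 of 12):
  (v4,v1,v0) [+--] → (0.2619, -1.585, -0.40635)–(0.2619, -1.585, -1.505)  len=1.0986
  (v2,v4,v0) [-+-] → (0.2619, -0.42795, -1.505)–(0.2619, -1.585, -1.505)  len=1.1570
  (v1,v7,v3) [-+-] → (0.2619, 0.42795, 1.505)–(0.2619, 1.585, 1.505)  len=1.1570
  (v5,v1,v4) [+-+] → (0.2619, -1.585, 1.505)–(0.2619, -1.585, -0.40635)  len=1.9113
  (v5,v7,v1) [++-] → (0.2619, 0.42795, 1.505)–(0.2619, -1.585, 1.505)  len=2.0130
  (v3,v7,v2) [-+-] → (0.2619, 1.585, 1.505)–(0.2619, 1.585, 0.40635)  len=1.0986
  (v6,v4,v2) [++-] → (0.2619, -0.42795, -1.505)–(0.2619, 1.585, -1.505)  len=2.0130
  (v2,v7,v6) [-++] → (0.2619, 1.585, 0.40635)–(0.2619, 1.585, -1.505)  len=1.9113

Chained into 1 loop(s):
  loop 1: 8 segments, perimeter = 12.3600
Total perimeter = 12.360

loops=1 perimeter=12.360


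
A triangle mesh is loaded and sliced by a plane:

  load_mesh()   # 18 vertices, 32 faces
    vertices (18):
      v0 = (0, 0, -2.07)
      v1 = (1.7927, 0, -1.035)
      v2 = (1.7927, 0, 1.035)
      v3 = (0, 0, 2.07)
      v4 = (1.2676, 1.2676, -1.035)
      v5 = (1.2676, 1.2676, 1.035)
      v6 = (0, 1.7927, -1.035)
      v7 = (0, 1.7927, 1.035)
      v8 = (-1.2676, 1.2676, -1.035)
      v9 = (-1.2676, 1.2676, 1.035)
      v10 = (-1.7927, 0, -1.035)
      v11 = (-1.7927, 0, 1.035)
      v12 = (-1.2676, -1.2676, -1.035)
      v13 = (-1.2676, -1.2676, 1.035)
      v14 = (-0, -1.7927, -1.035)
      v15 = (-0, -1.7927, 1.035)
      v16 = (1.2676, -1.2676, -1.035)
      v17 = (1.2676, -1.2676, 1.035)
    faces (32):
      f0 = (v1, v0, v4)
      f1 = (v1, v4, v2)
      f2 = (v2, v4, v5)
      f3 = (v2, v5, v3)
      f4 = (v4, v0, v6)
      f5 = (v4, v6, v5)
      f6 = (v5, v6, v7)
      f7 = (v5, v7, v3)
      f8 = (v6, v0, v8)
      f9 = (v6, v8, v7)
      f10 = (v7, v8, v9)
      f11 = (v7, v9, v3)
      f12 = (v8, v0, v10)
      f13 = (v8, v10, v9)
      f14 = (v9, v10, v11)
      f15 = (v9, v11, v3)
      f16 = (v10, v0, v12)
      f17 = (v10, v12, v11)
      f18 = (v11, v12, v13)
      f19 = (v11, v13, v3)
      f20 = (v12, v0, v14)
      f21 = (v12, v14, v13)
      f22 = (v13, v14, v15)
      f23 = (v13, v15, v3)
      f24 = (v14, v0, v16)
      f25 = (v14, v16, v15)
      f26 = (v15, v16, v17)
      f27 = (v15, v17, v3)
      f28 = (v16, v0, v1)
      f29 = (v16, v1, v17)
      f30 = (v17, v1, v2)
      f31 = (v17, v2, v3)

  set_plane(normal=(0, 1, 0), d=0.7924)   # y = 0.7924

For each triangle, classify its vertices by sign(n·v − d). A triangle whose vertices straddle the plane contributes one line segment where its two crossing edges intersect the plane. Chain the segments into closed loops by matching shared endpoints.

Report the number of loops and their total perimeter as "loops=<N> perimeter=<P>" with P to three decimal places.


loops=1 perimeter=10.503

Straddling triangles (12 of 32):
  (v1,v0,v4) [--+] → (0.7924, 0.7924, -1.423)–(1.46445, 0.7924, -1.035)  len=0.7760
  (v1,v4,v2) [-+-] → (1.46445, 0.7924, -1.035)–(1.46445, 0.7924, -0.258995)  len=0.7760
  (v2,v4,v5) [-++] → (1.46445, 0.7924, -0.258995)–(1.46445, 0.7924, 1.035)  len=1.2940
  (v2,v5,v3) [-+-] → (1.46445, 0.7924, 1.035)–(0.7924, 0.7924, 1.423)  len=0.7760
  (v4,v0,v6) [+-+] → (0.7924, 0.7924, -1.423)–(0, 0.7924, -1.61251)  len=0.8147
  (v5,v7,v3) [++-] → (0, 0.7924, 1.61251)–(0.7924, 0.7924, 1.423)  len=0.8147
  (v6,v0,v8) [+-+] → (0, 0.7924, -1.61251)–(-0.7924, 0.7924, -1.423)  len=0.8147
  (v7,v9,v3) [++-] → (-0.7924, 0.7924, 1.423)–(0, 0.7924, 1.61251)  len=0.8147
  (v8,v0,v10) [+--] → (-0.7924, 0.7924, -1.423)–(-1.46445, 0.7924, -1.035)  len=0.7760
  (v8,v10,v9) [+-+] → (-1.46445, 0.7924, -1.035)–(-1.46445, 0.7924, 0.258995)  len=1.2940
  (v9,v10,v11) [+--] → (-1.46445, 0.7924, 0.258995)–(-1.46445, 0.7924, 1.035)  len=0.7760
  (v9,v11,v3) [+--] → (-1.46445, 0.7924, 1.035)–(-0.7924, 0.7924, 1.423)  len=0.7760

Chained into 1 loop(s):
  loop 1: 12 segments, perimeter = 10.5030
Total perimeter = 10.503


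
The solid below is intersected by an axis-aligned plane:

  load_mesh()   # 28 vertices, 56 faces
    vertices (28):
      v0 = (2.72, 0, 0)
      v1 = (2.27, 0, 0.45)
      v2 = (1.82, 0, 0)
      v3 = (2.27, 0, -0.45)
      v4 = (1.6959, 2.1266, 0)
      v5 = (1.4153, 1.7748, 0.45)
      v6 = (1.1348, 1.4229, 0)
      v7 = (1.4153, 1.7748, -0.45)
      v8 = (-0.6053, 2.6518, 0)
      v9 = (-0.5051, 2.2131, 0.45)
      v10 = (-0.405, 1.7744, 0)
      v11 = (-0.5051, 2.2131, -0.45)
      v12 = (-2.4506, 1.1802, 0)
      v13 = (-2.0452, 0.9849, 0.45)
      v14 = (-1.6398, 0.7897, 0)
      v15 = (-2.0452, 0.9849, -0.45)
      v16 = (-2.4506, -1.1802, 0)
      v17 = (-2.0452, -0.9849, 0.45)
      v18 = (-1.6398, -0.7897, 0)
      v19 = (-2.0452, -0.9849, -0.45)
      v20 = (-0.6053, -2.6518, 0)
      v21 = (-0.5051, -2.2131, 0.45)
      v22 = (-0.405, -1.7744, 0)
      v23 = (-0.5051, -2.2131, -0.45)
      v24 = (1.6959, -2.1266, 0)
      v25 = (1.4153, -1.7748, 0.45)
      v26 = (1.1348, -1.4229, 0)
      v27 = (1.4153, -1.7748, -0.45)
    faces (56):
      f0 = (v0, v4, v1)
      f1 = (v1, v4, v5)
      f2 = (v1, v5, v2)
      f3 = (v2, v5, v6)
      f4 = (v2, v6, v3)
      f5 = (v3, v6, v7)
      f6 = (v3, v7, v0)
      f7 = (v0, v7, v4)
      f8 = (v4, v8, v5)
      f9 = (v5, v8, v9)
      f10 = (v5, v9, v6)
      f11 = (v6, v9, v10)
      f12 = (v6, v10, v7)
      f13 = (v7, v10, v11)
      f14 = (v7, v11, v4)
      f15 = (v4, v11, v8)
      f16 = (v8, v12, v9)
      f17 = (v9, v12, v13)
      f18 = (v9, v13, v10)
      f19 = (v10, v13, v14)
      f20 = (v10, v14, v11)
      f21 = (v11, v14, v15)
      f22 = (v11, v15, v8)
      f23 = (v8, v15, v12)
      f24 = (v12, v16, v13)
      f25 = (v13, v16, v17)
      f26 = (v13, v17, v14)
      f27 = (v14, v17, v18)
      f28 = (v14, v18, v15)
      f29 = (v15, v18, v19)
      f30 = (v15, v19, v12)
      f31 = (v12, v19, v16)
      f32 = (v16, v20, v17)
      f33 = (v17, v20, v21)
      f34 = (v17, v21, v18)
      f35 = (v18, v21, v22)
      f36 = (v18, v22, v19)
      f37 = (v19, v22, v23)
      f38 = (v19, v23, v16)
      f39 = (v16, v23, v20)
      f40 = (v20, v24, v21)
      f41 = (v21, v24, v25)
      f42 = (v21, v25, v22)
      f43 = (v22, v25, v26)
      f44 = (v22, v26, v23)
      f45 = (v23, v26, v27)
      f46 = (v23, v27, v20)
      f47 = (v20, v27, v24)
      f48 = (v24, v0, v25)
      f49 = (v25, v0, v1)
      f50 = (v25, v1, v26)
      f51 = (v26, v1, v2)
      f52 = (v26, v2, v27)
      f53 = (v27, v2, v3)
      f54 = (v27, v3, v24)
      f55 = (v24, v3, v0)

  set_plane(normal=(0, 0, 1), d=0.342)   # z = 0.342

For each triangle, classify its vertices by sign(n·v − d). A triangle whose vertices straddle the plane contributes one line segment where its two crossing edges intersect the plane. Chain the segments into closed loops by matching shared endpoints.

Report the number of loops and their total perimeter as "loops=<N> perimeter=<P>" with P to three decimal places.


loops=2 perimeter=27.578

Straddling triangles (28 of 56):
  (v0,v4,v1) [--+] → (2.13222, 0.510384, 0.342)–(2.378, 0, 0.342)  len=0.5665
  (v1,v4,v5) [+-+] → (2.13222, 0.510384, 0.342)–(1.48264, 1.85923, 0.342)  len=1.4971
  (v1,v5,v2) [++-] → (1.51243, 1.34885, 0.342)–(2.162, 0, 0.342)  len=1.4971
  (v2,v5,v6) [-+-] → (1.51243, 1.34885, 0.342)–(1.34798, 1.69034, 0.342)  len=0.3790
  (v4,v8,v5) [--+] → (0.930356, 1.98528, 0.342)–(1.48264, 1.85923, 0.342)  len=0.5665
  (v5,v8,v9) [+-+] → (0.930356, 1.98528, 0.342)–(-0.529148, 2.31839, 0.342)  len=1.4970
  (v5,v9,v6) [++-] → (-0.111524, 2.02345, 0.342)–(1.34798, 1.69034, 0.342)  len=1.4970
  (v6,v9,v10) [-+-] → (-0.111524, 2.02345, 0.342)–(-0.481076, 2.10781, 0.342)  len=0.3791
  (v8,v12,v9) [--+] → (-0.97202, 1.9652, 0.342)–(-0.529148, 2.31839, 0.342)  len=0.5665
  (v9,v12,v13) [+-+] → (-0.97202, 1.9652, 0.342)–(-2.1425, 1.03177, 0.342)  len=1.4971
  (v9,v13,v10) [++-] → (-1.65155, 1.17438, 0.342)–(-0.481076, 2.10781, 0.342)  len=1.4971
  (v10,v13,v14) [-+-] → (-1.65155, 1.17438, 0.342)–(-1.9479, 0.938052, 0.342)  len=0.3790
  (v12,v16,v13) [--+] → (-2.1425, 0.465276, 0.342)–(-2.1425, 1.03177, 0.342)  len=0.5665
  (v13,v16,v17) [+-+] → (-2.1425, 0.465276, 0.342)–(-2.1425, -1.03177, 0.342)  len=1.4970
  (v13,v17,v14) [++-] → (-1.9479, -0.558996, 0.342)–(-1.9479, 0.938052, 0.342)  len=1.4970
  (v14,v17,v18) [-+-] → (-1.9479, -0.558996, 0.342)–(-1.9479, -0.938052, 0.342)  len=0.3791
  (v16,v20,v17) [--+] → (-1.69962, -1.38496, 0.342)–(-2.1425, -1.03177, 0.342)  len=0.5665
  (v17,v20,v21) [+-+] → (-1.69962, -1.38496, 0.342)–(-0.529148, -2.31839, 0.342)  len=1.4971
  (v17,v21,v18) [++-] → (-0.777428, -1.87148, 0.342)–(-1.9479, -0.938052, 0.342)  len=1.4971
  (v18,v21,v22) [-+-] → (-0.777428, -1.87148, 0.342)–(-0.481076, -2.10781, 0.342)  len=0.3790
  (v20,v24,v21) [--+] → (0.02314, -2.19234, 0.342)–(-0.529148, -2.31839, 0.342)  len=0.5665
  (v21,v24,v25) [+-+] → (0.02314, -2.19234, 0.342)–(1.48264, -1.85923, 0.342)  len=1.4970
  (v21,v25,v22) [++-] → (0.978428, -1.7747, 0.342)–(-0.481076, -2.10781, 0.342)  len=1.4970
  (v22,v25,v26) [-+-] → (0.978428, -1.7747, 0.342)–(1.34798, -1.69034, 0.342)  len=0.3791
  (v24,v0,v25) [--+] → (1.72843, -1.34885, 0.342)–(1.48264, -1.85923, 0.342)  len=0.5665
  (v25,v0,v1) [+-+] → (1.72843, -1.34885, 0.342)–(2.378, 0, 0.342)  len=1.4971
  (v25,v1,v26) [++-] → (1.99755, -0.341496, 0.342)–(1.34798, -1.69034, 0.342)  len=1.4971
  (v26,v1,v2) [-+-] → (1.99755, -0.341496, 0.342)–(2.162, 0, 0.342)  len=0.3790

Chained into 2 loop(s):
  loop 1: 14 segments, perimeter = 14.4449
  loop 2: 14 segments, perimeter = 13.1329
Total perimeter = 27.578
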